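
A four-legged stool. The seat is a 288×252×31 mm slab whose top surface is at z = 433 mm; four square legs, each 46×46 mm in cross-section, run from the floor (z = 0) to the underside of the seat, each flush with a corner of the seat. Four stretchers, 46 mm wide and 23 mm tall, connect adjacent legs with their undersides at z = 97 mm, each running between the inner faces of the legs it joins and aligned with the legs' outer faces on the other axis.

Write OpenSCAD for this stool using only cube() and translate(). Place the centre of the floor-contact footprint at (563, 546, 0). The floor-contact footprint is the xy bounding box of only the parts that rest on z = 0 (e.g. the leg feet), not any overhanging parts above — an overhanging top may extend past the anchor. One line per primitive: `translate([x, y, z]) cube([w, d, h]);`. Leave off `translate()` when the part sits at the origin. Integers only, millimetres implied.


// leg_h = 433 - 31 = 402
// stretcher span = 288 - 2*46 = 196
translate([419, 420, 402]) cube([288, 252, 31]);
translate([419, 420, 0]) cube([46, 46, 402]);
translate([661, 420, 0]) cube([46, 46, 402]);
translate([419, 626, 0]) cube([46, 46, 402]);
translate([661, 626, 0]) cube([46, 46, 402]);
translate([465, 420, 97]) cube([196, 46, 23]);
translate([465, 626, 97]) cube([196, 46, 23]);
translate([419, 466, 97]) cube([46, 160, 23]);
translate([661, 466, 97]) cube([46, 160, 23]);


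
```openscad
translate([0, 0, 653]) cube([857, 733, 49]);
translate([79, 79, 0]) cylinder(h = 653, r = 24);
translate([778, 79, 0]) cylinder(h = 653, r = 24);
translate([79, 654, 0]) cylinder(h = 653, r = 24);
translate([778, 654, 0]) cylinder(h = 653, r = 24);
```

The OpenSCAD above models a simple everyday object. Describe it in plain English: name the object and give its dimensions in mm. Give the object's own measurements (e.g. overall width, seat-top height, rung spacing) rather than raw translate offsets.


A rectangular dining table. The top is 857×733×49 mm with its upper surface at z = 702 mm. It stands on four round legs of 48 mm diameter, each leg's bounding box inset 55 mm from the nearest pair of top edges, running from the floor to the underside of the top.


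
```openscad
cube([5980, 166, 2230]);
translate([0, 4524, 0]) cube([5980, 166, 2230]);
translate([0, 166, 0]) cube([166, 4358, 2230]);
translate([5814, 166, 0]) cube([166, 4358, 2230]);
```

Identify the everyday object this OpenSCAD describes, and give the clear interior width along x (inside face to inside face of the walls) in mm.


A house (or room) frame. The interior width is 5648 mm.

Four 2230 mm walls enclosing a rectangle with no floor or roof — a room or house frame. Outside width is 5980 mm and wall thickness is 166 mm, so the interior width is 5980 − 2 × 166 = 5648 mm.


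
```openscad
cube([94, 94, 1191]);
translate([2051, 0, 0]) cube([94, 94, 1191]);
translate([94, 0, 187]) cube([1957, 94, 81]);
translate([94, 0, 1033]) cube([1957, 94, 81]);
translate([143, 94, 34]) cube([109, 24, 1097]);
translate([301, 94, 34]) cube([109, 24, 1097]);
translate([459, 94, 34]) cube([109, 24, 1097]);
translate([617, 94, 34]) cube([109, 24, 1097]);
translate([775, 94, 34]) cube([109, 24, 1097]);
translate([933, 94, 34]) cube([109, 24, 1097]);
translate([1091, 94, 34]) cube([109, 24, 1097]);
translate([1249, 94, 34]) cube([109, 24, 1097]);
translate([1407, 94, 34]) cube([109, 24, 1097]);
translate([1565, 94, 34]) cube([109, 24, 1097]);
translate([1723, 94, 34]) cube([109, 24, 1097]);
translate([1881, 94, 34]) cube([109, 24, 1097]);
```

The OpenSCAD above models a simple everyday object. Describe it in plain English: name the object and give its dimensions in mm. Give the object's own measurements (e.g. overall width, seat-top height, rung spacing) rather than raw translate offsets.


A fence section. Two 94×94 mm posts, 1191 mm tall, stand on the floor with a clear span of 1957 mm between their inner faces. Two horizontal rails of 94×81 mm section span the gap between the posts with their undersides at z = 187 mm and z = 1033 mm, flush with the posts' −y face. 12 pickets, each 109 mm wide, 24 mm thick and 1097 mm tall, are fixed to the +y face of the rails with their bottoms at z = 34 mm, spaced across the span with a 49 mm gap after the −x post and between neighbouring pickets, with 61 mm left before the +x post.


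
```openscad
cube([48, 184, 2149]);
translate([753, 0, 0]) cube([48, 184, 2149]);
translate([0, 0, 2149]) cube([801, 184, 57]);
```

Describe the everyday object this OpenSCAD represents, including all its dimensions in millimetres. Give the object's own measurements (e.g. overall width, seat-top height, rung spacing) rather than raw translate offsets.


A door frame. The clear opening is 705 mm wide and 2149 mm high. Two 48 mm wide jambs, 184 mm deep, stand either side of the opening from the floor to the top of the opening. A 57 mm thick head sits across the top of both jambs, spanning the full outside width of the frame.


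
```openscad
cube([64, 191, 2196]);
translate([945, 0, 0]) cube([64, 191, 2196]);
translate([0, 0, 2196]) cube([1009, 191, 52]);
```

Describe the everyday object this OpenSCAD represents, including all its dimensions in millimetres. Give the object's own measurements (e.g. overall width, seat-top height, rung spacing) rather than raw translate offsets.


A door frame. The clear opening is 881 mm wide and 2196 mm high. Two 64 mm wide jambs, 191 mm deep, stand either side of the opening from the floor to the top of the opening. A 52 mm thick head sits across the top of both jambs, spanning the full outside width of the frame.


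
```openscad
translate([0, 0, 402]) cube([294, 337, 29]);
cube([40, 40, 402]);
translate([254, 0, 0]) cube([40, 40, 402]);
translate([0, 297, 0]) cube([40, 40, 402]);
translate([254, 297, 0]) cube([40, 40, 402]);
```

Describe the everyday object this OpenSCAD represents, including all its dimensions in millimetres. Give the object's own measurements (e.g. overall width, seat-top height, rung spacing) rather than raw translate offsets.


A four-legged stool. The seat is a 294×337×29 mm slab whose top surface is at z = 431 mm; four square legs, each 40×40 mm in cross-section, run from the floor (z = 0) to the underside of the seat, each flush with a corner of the seat.


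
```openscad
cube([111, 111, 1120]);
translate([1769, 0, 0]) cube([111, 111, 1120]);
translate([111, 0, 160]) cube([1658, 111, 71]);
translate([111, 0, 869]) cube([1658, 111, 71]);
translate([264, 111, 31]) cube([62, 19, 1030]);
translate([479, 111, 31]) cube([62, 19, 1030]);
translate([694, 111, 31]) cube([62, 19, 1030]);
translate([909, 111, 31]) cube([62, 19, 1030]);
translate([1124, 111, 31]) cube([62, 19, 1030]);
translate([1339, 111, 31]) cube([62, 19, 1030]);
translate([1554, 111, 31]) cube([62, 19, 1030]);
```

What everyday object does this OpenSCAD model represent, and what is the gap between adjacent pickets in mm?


A fence section. The picket gap is 153 mm.

Two posts, two rails, 7 pickets — a fence section. Span 1658 mm holds 7 pickets of 62 mm with 8 equal gaps: ⌊(1658 − 7·62) / 8⌋ = 153 mm.


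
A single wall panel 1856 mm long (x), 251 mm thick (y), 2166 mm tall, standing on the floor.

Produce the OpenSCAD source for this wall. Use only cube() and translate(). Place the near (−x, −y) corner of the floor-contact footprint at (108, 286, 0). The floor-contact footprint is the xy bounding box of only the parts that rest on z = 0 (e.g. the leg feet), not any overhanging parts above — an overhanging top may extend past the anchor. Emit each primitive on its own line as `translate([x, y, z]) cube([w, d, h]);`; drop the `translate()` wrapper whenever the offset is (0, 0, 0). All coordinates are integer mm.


translate([108, 286, 0]) cube([1856, 251, 2166]);


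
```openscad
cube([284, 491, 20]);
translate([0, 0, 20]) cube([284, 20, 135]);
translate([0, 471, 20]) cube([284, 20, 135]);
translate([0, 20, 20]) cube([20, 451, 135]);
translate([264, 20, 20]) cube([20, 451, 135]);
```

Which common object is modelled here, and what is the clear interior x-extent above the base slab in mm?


An open box. The internal width is 244 mm.

A 284×491 base slab with four walls standing on it — an open box. The base is 284 mm wide and the walls are 20 mm thick, so the internal width is 284 − 2 × 20 = 244 mm.


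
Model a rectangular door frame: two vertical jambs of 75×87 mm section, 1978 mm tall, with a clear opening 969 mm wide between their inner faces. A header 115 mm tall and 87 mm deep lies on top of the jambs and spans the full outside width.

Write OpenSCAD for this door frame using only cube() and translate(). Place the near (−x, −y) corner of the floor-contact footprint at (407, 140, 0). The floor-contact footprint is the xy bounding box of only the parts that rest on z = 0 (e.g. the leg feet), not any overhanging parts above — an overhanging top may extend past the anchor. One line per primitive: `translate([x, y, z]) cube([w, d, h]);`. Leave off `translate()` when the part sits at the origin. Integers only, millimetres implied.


translate([407, 140, 0]) cube([75, 87, 1978]);
translate([1451, 140, 0]) cube([75, 87, 1978]);
translate([407, 140, 1978]) cube([1119, 87, 115]);


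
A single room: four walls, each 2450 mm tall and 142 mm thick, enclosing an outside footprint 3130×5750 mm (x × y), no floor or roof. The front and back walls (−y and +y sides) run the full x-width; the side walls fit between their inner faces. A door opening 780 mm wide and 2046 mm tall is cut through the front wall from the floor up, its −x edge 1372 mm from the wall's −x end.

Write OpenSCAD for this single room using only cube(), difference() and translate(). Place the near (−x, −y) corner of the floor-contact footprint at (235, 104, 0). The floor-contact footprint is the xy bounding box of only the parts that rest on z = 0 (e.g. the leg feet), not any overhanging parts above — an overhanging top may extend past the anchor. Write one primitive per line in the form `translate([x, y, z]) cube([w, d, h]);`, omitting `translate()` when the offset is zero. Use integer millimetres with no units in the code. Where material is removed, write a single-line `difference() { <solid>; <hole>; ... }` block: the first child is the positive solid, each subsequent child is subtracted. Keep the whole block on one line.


difference() { translate([235, 104, 0]) cube([3130, 142, 2450]); translate([1607, 104, 0]) cube([780, 142, 2046]); }
translate([235, 5712, 0]) cube([3130, 142, 2450]);
translate([235, 246, 0]) cube([142, 5466, 2450]);
translate([3223, 246, 0]) cube([142, 5466, 2450]);


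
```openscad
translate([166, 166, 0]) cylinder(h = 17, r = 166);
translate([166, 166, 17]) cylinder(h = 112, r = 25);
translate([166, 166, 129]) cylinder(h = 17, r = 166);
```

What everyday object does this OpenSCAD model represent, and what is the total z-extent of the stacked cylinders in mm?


A spool. The overall height is 146 mm.

Three coaxial cylinders, large–small–large — a spool. Two 17 mm flanges and a 112 mm core give 17 + 112 + 17 = 146 mm.


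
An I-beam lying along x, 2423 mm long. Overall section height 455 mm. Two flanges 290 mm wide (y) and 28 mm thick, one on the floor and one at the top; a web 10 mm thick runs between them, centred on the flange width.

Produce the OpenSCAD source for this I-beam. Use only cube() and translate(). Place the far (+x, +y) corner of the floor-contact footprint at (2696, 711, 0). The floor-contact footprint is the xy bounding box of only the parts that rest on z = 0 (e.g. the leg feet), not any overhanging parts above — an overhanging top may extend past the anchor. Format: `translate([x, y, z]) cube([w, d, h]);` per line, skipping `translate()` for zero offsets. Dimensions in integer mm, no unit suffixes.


translate([273, 421, 0]) cube([2423, 290, 28]);
translate([273, 561, 28]) cube([2423, 10, 399]);
translate([273, 421, 427]) cube([2423, 290, 28]);


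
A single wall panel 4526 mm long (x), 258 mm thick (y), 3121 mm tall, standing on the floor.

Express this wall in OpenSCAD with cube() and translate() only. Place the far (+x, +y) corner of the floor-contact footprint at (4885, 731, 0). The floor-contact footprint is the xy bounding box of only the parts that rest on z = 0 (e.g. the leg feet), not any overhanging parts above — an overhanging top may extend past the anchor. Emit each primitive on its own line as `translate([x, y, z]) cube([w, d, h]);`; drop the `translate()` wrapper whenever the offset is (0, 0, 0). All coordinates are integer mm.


translate([359, 473, 0]) cube([4526, 258, 3121]);


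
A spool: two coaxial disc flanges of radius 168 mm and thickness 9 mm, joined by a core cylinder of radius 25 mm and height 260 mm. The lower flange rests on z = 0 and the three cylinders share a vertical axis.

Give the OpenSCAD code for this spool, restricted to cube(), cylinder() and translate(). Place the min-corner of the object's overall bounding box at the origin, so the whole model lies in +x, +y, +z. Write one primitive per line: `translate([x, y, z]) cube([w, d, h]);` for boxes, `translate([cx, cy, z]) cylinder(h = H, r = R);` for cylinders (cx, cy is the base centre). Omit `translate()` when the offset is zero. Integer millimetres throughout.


translate([168, 168, 0]) cylinder(h = 9, r = 168);
translate([168, 168, 9]) cylinder(h = 260, r = 25);
translate([168, 168, 269]) cylinder(h = 9, r = 168);


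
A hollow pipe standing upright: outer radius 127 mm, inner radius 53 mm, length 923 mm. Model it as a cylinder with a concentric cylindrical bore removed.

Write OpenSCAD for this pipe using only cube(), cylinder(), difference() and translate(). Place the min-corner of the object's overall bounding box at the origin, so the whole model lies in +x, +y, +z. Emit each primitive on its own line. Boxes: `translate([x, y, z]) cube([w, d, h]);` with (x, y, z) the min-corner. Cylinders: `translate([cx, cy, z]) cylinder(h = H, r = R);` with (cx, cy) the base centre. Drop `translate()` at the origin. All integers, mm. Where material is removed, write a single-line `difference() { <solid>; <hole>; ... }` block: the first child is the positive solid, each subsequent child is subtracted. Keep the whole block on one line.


difference() { translate([127, 127, 0]) cylinder(h = 923, r = 127); translate([127, 127, 0]) cylinder(h = 923, r = 53); }


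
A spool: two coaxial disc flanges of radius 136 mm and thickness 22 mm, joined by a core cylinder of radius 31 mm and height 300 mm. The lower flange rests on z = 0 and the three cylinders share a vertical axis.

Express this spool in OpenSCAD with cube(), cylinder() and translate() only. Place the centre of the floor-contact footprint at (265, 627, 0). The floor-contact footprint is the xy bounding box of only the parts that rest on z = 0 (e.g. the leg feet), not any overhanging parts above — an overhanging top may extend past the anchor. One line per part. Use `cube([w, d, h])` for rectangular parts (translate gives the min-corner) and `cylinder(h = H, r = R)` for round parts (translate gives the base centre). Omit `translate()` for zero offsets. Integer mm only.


translate([265, 627, 0]) cylinder(h = 22, r = 136);
translate([265, 627, 22]) cylinder(h = 300, r = 31);
translate([265, 627, 322]) cylinder(h = 22, r = 136);


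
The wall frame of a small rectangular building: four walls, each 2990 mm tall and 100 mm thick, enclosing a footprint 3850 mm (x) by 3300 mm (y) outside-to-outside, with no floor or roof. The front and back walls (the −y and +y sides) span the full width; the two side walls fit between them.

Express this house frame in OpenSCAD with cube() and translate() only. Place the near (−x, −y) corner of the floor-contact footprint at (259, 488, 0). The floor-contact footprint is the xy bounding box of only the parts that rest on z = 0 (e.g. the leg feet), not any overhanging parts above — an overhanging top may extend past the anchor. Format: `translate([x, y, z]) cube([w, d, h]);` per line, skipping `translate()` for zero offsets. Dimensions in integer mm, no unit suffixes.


translate([259, 488, 0]) cube([3850, 100, 2990]);
translate([259, 3688, 0]) cube([3850, 100, 2990]);
translate([259, 588, 0]) cube([100, 3100, 2990]);
translate([4009, 588, 0]) cube([100, 3100, 2990]);


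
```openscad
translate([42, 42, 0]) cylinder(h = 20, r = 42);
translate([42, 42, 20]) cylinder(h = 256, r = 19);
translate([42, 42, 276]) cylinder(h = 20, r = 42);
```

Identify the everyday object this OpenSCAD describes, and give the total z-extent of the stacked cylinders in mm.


A spool. The overall height is 296 mm.

Three coaxial cylinders, large–small–large — a spool. Two 20 mm flanges and a 256 mm core give 20 + 256 + 20 = 296 mm.


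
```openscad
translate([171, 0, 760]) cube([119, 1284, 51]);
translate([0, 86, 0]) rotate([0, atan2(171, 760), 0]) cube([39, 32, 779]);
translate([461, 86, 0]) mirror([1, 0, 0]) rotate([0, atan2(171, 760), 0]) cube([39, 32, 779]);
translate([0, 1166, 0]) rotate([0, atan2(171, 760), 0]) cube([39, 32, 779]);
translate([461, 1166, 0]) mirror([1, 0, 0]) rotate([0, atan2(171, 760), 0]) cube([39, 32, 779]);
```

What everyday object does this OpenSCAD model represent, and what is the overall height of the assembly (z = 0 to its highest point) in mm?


A sawhorse. The overall height is 811 mm.

A beam across two mirrored pairs of raked legs — a sawhorse. The beam's underside is at z = 760 (matching the legs' vertical rise in atan2(171, 760)) and the beam is 51 mm tall, so its top is at 760 + 51 = 811 mm. The raked legs top out at the beam's underside, so that is the highest point.


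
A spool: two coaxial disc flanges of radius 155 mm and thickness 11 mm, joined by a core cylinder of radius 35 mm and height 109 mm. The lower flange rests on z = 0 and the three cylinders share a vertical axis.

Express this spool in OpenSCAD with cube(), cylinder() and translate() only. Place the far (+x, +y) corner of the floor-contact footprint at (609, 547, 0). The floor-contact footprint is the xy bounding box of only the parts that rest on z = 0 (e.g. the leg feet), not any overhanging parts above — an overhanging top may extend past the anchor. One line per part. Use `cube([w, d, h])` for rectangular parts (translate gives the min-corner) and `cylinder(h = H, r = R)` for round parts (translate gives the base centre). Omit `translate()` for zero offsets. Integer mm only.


translate([454, 392, 0]) cylinder(h = 11, r = 155);
translate([454, 392, 11]) cylinder(h = 109, r = 35);
translate([454, 392, 120]) cylinder(h = 11, r = 155);


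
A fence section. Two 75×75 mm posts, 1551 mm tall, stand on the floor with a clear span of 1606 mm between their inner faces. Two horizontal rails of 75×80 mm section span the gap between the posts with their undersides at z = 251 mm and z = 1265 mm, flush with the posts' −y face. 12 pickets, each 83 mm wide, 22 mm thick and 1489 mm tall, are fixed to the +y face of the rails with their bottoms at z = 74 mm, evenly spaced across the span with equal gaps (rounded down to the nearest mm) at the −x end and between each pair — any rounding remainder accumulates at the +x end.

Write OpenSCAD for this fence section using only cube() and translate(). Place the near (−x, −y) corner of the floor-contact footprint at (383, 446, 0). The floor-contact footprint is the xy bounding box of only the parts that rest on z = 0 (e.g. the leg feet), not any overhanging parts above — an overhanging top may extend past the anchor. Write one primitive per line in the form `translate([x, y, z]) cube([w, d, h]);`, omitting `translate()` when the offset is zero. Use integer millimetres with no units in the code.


translate([383, 446, 0]) cube([75, 75, 1551]);
translate([2064, 446, 0]) cube([75, 75, 1551]);
translate([458, 446, 251]) cube([1606, 75, 80]);
translate([458, 446, 1265]) cube([1606, 75, 80]);
translate([504, 521, 74]) cube([83, 22, 1489]);
translate([633, 521, 74]) cube([83, 22, 1489]);
translate([762, 521, 74]) cube([83, 22, 1489]);
translate([891, 521, 74]) cube([83, 22, 1489]);
translate([1020, 521, 74]) cube([83, 22, 1489]);
translate([1149, 521, 74]) cube([83, 22, 1489]);
translate([1278, 521, 74]) cube([83, 22, 1489]);
translate([1407, 521, 74]) cube([83, 22, 1489]);
translate([1536, 521, 74]) cube([83, 22, 1489]);
translate([1665, 521, 74]) cube([83, 22, 1489]);
translate([1794, 521, 74]) cube([83, 22, 1489]);
translate([1923, 521, 74]) cube([83, 22, 1489]);


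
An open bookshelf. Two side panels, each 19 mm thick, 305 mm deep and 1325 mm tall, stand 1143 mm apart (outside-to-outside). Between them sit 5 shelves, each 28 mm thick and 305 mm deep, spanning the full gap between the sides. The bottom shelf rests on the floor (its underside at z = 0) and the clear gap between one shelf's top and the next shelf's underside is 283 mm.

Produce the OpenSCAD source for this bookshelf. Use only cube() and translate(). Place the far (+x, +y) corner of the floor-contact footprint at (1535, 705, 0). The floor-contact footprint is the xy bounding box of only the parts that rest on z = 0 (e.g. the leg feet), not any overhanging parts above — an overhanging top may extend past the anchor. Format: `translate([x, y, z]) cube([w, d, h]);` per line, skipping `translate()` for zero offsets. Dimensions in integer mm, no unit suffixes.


translate([392, 400, 0]) cube([19, 305, 1325]);
translate([1516, 400, 0]) cube([19, 305, 1325]);
translate([411, 400, 0]) cube([1105, 305, 28]);
translate([411, 400, 311]) cube([1105, 305, 28]);
translate([411, 400, 622]) cube([1105, 305, 28]);
translate([411, 400, 933]) cube([1105, 305, 28]);
translate([411, 400, 1244]) cube([1105, 305, 28]);


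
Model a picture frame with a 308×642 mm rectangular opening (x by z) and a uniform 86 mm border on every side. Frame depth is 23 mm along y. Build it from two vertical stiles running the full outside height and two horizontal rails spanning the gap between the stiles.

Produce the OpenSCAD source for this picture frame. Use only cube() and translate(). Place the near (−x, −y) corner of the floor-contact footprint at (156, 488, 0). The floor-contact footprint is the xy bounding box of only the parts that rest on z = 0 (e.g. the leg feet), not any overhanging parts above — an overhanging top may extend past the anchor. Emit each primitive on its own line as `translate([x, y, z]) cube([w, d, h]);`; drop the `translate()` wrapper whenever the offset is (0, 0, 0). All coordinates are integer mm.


translate([156, 488, 0]) cube([86, 23, 814]);
translate([550, 488, 0]) cube([86, 23, 814]);
translate([242, 488, 0]) cube([308, 23, 86]);
translate([242, 488, 728]) cube([308, 23, 86]);


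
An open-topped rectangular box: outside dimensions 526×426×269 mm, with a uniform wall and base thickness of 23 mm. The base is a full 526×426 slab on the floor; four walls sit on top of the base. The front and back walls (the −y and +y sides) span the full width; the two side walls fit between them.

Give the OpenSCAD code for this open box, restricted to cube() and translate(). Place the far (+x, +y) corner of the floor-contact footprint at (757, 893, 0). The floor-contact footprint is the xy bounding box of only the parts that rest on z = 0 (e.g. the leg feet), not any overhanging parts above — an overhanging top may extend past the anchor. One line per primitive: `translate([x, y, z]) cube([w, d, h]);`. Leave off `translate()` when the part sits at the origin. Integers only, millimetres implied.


translate([231, 467, 0]) cube([526, 426, 23]);
translate([231, 467, 23]) cube([526, 23, 246]);
translate([231, 870, 23]) cube([526, 23, 246]);
translate([231, 490, 23]) cube([23, 380, 246]);
translate([734, 490, 23]) cube([23, 380, 246]);


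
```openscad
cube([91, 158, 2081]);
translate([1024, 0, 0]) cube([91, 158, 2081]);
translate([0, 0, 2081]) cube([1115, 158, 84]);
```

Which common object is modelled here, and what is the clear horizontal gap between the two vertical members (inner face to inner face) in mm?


A door frame. The clear opening width is 933 mm.

Two 2081 mm tall posts with a header on top — a door frame. The left jamb is 91 mm wide at x = 0; the right jamb starts at x = 1024. The clear opening is 1024 − 91 = 933 mm.


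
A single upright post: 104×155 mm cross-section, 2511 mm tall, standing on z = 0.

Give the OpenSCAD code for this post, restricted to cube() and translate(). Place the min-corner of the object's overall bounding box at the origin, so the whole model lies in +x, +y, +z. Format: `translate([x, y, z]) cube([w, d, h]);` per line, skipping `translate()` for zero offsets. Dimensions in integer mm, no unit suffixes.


cube([104, 155, 2511]);


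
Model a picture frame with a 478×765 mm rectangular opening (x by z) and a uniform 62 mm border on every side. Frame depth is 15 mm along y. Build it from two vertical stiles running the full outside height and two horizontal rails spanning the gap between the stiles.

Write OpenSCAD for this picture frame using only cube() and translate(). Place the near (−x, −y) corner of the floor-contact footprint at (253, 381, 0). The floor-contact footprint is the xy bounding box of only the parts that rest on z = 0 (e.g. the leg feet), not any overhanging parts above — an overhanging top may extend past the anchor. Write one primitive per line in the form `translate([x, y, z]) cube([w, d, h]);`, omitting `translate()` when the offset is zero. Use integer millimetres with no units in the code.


translate([253, 381, 0]) cube([62, 15, 889]);
translate([793, 381, 0]) cube([62, 15, 889]);
translate([315, 381, 0]) cube([478, 15, 62]);
translate([315, 381, 827]) cube([478, 15, 62]);


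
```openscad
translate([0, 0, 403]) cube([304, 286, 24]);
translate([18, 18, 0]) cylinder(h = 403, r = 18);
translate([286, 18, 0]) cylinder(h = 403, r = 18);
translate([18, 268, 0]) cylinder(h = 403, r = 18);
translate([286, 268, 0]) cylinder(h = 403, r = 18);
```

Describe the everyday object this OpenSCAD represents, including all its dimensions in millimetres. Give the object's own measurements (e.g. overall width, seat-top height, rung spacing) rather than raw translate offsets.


A simple wooden stool: a rectangular seat 304 mm (x) by 286 mm (y), 24 mm thick, top face at z = 427 mm, on four round legs, each 36 mm in diameter. The legs rest on z = 0, each leg's axis is inset half a diameter from the nearest pair of seat edges (so the leg's bounding box is flush with the corner).


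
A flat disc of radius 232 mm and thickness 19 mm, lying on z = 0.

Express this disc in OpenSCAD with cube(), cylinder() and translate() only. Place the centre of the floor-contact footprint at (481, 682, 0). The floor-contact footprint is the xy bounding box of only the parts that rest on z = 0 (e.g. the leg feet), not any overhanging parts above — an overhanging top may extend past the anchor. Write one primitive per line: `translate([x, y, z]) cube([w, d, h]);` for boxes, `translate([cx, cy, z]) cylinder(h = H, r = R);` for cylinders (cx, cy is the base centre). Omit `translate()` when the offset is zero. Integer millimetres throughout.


translate([481, 682, 0]) cylinder(h = 19, r = 232);


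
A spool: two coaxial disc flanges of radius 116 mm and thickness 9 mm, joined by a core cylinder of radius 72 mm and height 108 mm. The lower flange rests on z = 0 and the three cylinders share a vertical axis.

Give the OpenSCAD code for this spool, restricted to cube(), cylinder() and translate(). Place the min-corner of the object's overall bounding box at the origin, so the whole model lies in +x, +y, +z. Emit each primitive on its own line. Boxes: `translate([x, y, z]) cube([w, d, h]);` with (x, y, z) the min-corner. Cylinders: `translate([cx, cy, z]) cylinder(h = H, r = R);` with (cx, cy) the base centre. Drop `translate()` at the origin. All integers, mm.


translate([116, 116, 0]) cylinder(h = 9, r = 116);
translate([116, 116, 9]) cylinder(h = 108, r = 72);
translate([116, 116, 117]) cylinder(h = 9, r = 116);


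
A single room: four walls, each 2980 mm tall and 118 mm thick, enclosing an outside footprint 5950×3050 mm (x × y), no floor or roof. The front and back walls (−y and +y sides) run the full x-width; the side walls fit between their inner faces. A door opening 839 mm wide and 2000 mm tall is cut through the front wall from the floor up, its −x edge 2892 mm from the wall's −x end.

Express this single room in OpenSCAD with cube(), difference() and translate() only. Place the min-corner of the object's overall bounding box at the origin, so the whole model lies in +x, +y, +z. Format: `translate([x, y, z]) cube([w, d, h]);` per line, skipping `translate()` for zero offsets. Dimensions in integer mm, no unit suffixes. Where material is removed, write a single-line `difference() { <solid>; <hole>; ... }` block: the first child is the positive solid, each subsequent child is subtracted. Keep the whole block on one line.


difference() { cube([5950, 118, 2980]); translate([2892, 0, 0]) cube([839, 118, 2000]); }
translate([0, 2932, 0]) cube([5950, 118, 2980]);
translate([0, 118, 0]) cube([118, 2814, 2980]);
translate([5832, 118, 0]) cube([118, 2814, 2980]);


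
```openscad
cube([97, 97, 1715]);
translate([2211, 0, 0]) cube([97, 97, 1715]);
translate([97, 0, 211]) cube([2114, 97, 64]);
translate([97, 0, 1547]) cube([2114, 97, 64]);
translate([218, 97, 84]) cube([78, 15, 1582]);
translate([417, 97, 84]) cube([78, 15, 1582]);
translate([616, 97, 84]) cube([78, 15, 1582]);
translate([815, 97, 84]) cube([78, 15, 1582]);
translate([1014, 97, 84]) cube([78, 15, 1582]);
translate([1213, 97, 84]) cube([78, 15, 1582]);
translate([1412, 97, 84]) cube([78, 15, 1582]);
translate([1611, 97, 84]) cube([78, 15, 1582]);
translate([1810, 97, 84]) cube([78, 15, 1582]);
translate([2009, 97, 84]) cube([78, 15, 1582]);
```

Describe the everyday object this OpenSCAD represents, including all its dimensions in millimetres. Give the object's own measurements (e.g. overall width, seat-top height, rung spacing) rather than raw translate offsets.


A fence section. Two 97×97 mm posts, 1715 mm tall, stand on the floor with a clear span of 2114 mm between their inner faces. Two horizontal rails of 97×64 mm section span the gap between the posts with their undersides at z = 211 mm and z = 1547 mm, flush with the posts' −y face. 10 pickets, each 78 mm wide, 15 mm thick and 1582 mm tall, are fixed to the +y face of the rails with their bottoms at z = 84 mm, spaced across the span with a 121 mm gap after the −x post and between neighbouring pickets, with 124 mm left before the +x post.


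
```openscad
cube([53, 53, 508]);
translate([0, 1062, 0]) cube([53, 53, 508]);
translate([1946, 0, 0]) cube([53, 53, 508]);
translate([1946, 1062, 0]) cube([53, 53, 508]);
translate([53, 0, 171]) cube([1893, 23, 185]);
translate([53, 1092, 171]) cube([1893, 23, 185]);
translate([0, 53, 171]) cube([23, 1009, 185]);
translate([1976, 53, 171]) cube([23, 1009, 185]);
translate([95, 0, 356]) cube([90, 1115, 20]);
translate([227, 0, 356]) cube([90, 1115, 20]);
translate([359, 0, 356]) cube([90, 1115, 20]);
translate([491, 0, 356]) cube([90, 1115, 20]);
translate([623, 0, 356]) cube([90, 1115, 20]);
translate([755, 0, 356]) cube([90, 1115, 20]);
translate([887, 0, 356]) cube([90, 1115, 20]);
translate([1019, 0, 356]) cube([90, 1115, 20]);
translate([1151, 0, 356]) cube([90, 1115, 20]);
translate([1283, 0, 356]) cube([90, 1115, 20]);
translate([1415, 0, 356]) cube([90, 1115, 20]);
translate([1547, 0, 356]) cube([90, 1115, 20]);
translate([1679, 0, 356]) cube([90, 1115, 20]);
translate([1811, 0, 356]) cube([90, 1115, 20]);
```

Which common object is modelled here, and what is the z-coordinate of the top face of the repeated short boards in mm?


A bed frame. The slat-top height is 376 mm.

Four posts, four rails, and a row of slats — a bed frame. Slats sit on the rails at z = 171 + 185 = 356; with slat thickness 20, the top is 376 mm.


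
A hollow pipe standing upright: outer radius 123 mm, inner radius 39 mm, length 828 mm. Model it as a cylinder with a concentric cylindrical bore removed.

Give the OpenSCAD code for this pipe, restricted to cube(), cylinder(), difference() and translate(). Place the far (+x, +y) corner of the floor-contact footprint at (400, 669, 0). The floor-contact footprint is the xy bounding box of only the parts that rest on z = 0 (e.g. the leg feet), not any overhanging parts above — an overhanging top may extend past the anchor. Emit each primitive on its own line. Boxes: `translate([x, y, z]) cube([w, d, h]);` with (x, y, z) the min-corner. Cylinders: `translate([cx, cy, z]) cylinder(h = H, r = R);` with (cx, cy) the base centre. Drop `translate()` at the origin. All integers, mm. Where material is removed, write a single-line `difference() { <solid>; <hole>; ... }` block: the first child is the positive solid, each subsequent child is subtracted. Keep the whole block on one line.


difference() { translate([277, 546, 0]) cylinder(h = 828, r = 123); translate([277, 546, 0]) cylinder(h = 828, r = 39); }


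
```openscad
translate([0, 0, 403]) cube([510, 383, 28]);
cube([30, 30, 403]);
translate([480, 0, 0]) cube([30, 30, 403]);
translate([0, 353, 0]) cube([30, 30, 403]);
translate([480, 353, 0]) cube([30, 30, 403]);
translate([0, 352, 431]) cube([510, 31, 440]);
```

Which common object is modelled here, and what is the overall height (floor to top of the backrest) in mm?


A chair. The overall height is 871 mm.

A slab on four corner posts with a tall panel at the back — a chair. The seat slab sits at z = 403 with thickness 28, and the 440 mm backrest starts at the seat top, so the overall height is 403 + 28 + 440 = 871 mm.


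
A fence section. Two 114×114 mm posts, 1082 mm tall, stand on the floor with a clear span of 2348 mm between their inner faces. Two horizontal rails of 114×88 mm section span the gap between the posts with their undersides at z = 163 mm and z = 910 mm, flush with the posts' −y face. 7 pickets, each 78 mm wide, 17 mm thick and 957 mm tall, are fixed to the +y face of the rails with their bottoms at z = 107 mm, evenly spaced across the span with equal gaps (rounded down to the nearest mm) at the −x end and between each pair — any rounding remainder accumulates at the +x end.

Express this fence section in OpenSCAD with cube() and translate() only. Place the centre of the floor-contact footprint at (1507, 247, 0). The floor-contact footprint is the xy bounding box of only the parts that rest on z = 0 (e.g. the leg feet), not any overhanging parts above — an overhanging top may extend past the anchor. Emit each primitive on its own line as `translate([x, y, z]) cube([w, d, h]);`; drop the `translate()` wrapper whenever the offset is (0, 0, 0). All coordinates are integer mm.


translate([219, 190, 0]) cube([114, 114, 1082]);
translate([2681, 190, 0]) cube([114, 114, 1082]);
translate([333, 190, 163]) cube([2348, 114, 88]);
translate([333, 190, 910]) cube([2348, 114, 88]);
translate([558, 304, 107]) cube([78, 17, 957]);
translate([861, 304, 107]) cube([78, 17, 957]);
translate([1164, 304, 107]) cube([78, 17, 957]);
translate([1467, 304, 107]) cube([78, 17, 957]);
translate([1770, 304, 107]) cube([78, 17, 957]);
translate([2073, 304, 107]) cube([78, 17, 957]);
translate([2376, 304, 107]) cube([78, 17, 957]);


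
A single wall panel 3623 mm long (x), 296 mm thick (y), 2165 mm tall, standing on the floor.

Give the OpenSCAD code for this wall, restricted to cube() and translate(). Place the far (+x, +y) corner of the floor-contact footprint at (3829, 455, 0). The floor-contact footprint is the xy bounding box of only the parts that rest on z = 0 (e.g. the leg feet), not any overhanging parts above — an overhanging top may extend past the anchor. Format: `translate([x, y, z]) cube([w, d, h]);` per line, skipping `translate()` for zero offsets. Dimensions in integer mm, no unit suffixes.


translate([206, 159, 0]) cube([3623, 296, 2165]);


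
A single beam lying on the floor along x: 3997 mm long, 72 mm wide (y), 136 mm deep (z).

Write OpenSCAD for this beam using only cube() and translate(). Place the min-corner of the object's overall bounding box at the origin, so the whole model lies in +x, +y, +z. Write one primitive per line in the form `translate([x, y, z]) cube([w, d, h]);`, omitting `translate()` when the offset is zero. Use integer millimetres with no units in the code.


cube([3997, 72, 136]);


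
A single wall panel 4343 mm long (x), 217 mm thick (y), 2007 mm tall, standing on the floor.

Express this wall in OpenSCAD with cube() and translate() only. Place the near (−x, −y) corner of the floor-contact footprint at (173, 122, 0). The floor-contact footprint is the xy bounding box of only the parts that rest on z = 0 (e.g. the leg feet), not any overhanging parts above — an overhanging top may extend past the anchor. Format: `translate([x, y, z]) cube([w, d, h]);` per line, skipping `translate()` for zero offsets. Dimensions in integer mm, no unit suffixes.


translate([173, 122, 0]) cube([4343, 217, 2007]);


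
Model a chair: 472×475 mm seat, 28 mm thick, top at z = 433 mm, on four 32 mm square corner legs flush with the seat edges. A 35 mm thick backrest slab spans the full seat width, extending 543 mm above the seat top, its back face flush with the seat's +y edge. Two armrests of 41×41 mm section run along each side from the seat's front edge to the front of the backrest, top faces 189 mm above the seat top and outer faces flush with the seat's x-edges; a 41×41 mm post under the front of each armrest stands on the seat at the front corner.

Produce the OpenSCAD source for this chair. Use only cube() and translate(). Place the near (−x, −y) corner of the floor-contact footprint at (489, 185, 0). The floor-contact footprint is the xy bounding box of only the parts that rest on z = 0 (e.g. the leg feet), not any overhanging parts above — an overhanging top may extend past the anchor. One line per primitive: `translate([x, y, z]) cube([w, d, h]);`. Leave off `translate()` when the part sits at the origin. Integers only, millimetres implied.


translate([489, 185, 405]) cube([472, 475, 28]);
translate([489, 185, 0]) cube([32, 32, 405]);
translate([929, 185, 0]) cube([32, 32, 405]);
translate([489, 628, 0]) cube([32, 32, 405]);
translate([929, 628, 0]) cube([32, 32, 405]);
translate([489, 625, 433]) cube([472, 35, 543]);
translate([489, 185, 581]) cube([41, 440, 41]);
translate([920, 185, 581]) cube([41, 440, 41]);
translate([489, 185, 433]) cube([41, 41, 148]);
translate([920, 185, 433]) cube([41, 41, 148]);


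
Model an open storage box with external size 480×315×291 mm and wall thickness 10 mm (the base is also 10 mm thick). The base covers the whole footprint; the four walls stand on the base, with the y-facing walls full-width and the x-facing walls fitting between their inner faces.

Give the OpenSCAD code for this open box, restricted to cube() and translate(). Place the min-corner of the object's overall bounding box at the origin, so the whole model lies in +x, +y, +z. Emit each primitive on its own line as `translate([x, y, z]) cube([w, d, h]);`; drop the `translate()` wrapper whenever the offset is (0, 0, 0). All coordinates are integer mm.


cube([480, 315, 10]);
translate([0, 0, 10]) cube([480, 10, 281]);
translate([0, 305, 10]) cube([480, 10, 281]);
translate([0, 10, 10]) cube([10, 295, 281]);
translate([470, 10, 10]) cube([10, 295, 281]);


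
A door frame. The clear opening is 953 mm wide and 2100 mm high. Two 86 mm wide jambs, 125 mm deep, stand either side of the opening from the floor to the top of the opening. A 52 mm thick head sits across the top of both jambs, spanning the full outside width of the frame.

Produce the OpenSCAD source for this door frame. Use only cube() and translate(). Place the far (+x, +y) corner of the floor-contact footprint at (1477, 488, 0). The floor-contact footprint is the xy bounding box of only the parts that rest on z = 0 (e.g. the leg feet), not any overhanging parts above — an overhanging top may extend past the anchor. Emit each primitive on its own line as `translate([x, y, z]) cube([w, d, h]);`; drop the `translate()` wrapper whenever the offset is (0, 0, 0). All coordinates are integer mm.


translate([352, 363, 0]) cube([86, 125, 2100]);
translate([1391, 363, 0]) cube([86, 125, 2100]);
translate([352, 363, 2100]) cube([1125, 125, 52]);
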